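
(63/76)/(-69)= -21/1748 = -0.01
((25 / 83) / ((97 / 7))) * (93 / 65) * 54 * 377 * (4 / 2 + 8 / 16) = 12743325/8051 = 1582.83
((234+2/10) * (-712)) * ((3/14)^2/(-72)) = 104219/980 = 106.35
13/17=0.76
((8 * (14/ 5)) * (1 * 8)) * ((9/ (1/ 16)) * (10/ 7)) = 36864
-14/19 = -0.74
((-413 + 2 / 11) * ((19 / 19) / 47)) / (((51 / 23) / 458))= -47834894/26367 = -1814.20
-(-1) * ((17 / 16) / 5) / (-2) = -17/160 = -0.11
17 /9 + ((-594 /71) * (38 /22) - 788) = -511559/639 = -800.56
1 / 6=0.17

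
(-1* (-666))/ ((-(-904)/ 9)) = 6.63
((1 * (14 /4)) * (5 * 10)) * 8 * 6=8400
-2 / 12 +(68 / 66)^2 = 1949/2178 = 0.89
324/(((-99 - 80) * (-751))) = 324/134429 = 0.00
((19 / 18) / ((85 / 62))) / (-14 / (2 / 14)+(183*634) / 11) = 6479/87932160 = 0.00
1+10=11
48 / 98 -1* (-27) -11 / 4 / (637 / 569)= 63785/2548 = 25.03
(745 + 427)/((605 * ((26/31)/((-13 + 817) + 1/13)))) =189889198/102245 = 1857.20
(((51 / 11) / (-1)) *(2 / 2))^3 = -132651/1331 = -99.66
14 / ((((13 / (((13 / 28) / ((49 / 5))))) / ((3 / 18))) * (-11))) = -5/6468 = 0.00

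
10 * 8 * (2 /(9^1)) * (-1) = -160/9 = -17.78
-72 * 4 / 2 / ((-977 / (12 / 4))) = 432/977 = 0.44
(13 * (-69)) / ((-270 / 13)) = 3887/90 = 43.19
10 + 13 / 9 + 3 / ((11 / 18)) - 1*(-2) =1817/99 = 18.35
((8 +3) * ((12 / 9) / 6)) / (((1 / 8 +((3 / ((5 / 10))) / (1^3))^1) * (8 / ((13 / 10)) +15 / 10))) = 0.05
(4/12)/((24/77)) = 77/72 = 1.07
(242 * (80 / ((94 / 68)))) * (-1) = -658240/47 = -14005.11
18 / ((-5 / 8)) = -28.80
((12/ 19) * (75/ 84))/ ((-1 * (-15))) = 5/133 = 0.04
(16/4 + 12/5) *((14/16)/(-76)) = -7/95 = -0.07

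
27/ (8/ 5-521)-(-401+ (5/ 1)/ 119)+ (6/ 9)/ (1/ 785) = 122412727/132447 = 924.24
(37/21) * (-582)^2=4177596/7 = 596799.43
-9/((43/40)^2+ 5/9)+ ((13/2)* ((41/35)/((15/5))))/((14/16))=-42721388/18111135 = -2.36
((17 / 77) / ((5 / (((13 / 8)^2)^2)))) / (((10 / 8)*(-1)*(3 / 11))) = -485537/537600 = -0.90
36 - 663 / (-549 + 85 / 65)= 264939/7120 = 37.21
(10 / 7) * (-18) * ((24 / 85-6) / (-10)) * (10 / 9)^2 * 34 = -617.14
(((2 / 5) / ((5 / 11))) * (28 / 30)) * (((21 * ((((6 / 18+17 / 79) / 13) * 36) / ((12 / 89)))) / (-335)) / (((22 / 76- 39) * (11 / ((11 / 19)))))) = 767536/973250375 = 0.00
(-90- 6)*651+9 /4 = -249975/4 = -62493.75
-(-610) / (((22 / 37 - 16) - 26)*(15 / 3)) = -2257/766 = -2.95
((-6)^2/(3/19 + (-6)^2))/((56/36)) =1026/1603 = 0.64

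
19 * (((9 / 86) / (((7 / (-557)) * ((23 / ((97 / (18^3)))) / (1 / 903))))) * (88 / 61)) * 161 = -11292061/383708178 = -0.03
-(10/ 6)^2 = -25/9 = -2.78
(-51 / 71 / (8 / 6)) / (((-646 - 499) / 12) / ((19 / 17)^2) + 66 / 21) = 1159893/157693201 = 0.01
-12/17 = -0.71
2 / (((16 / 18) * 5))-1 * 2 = -31/20 = -1.55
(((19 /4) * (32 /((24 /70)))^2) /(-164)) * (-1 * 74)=6889400/369 = 18670.46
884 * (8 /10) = 3536/5 = 707.20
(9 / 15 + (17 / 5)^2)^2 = 92416/625 = 147.87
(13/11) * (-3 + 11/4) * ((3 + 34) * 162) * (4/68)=-38961/374 = -104.17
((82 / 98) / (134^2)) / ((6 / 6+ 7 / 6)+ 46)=123/127137458 = 0.00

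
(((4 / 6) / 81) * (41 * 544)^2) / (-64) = -15545888/243 = -63974.85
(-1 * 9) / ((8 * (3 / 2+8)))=-9/76 = -0.12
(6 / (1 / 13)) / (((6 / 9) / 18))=2106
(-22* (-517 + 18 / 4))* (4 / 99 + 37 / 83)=4094875/747 = 5481.76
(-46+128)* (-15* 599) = -736770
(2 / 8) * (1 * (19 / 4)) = 19/16 = 1.19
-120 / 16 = -15/2 = -7.50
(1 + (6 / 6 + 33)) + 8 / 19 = 673/19 = 35.42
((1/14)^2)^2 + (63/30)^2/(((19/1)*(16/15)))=3176903/14598080 = 0.22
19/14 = 1.36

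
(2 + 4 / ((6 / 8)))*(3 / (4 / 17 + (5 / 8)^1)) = 2992/117 = 25.57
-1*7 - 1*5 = -12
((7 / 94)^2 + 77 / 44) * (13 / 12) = 25207/13254 = 1.90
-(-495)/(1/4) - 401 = 1579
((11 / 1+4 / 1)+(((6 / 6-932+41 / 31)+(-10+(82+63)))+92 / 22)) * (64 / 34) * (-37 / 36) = 26091808/17391 = 1500.31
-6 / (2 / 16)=-48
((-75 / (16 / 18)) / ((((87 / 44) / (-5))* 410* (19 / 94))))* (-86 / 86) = -116325/45182 = -2.57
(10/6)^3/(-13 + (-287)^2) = 125/2223612 = 0.00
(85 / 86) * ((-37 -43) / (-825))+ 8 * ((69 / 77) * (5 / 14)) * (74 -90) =-2841656/69531 = -40.87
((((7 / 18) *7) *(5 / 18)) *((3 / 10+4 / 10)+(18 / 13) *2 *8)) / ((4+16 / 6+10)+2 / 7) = 1019053/999648 = 1.02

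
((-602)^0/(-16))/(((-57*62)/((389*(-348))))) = -11281/4712 = -2.39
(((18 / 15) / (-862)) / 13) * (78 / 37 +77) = -8781/1036555 = -0.01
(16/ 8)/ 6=1/3 = 0.33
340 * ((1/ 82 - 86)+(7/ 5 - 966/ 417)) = -168391086/5699 = -29547.48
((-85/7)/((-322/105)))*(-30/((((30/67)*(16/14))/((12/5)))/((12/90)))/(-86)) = 3417/3956 = 0.86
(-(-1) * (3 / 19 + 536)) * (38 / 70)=10187/35 = 291.06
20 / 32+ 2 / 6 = 23/24 = 0.96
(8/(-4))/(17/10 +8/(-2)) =20/23 = 0.87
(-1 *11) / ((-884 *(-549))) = -11/485316 = 0.00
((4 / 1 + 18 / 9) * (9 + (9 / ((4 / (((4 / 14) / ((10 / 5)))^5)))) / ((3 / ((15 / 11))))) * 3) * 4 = 119801106/184877 = 648.00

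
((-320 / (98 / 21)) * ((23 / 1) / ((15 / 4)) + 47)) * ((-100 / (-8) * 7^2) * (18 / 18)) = -2231600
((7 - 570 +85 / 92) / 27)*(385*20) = -160295.77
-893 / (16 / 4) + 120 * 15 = 6307/4 = 1576.75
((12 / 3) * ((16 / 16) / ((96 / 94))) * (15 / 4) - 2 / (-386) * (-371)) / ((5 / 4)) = 39419/3860 = 10.21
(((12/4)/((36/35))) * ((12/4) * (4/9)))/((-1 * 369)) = -35/3321 = -0.01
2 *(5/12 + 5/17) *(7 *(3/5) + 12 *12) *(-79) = -565877/34 = -16643.44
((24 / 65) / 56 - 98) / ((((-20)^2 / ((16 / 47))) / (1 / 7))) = -44587/3742375 = -0.01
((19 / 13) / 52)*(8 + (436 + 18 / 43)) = 13965/1118 = 12.49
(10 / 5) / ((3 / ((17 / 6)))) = 17/9 = 1.89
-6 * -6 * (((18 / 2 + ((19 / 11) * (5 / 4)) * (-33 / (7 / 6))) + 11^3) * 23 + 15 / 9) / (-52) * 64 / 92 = -29652360/2093 = -14167.40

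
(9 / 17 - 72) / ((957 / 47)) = -19035/5423 = -3.51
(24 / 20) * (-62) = -372/5 = -74.40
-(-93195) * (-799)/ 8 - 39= -74463117/8 = -9307889.62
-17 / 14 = -1.21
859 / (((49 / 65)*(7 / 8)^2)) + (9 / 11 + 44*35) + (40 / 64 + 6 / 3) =640573743/211288 = 3031.76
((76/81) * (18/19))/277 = 8/2493 = 0.00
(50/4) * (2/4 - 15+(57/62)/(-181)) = -1017350/5611 = -181.31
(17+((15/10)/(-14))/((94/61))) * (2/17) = 44561/22372 = 1.99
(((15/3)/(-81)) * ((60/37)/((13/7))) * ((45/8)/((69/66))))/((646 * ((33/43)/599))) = -22537375/64320282 = -0.35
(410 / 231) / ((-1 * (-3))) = 410/693 = 0.59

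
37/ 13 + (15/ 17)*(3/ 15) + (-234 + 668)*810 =77691008/221 = 351543.02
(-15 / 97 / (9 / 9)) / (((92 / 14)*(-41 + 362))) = -35/477434 = 0.00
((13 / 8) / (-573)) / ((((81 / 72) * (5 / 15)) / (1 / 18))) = -13/30942 = 0.00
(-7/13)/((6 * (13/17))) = -119/1014 = -0.12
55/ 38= 1.45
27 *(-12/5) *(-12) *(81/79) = 314928/395 = 797.29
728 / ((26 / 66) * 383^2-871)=924/72239 = 0.01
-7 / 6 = -1.17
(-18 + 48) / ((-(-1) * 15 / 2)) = 4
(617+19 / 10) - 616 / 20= 5881/10 = 588.10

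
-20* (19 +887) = -18120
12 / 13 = 0.92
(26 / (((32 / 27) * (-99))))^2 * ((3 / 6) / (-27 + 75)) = 507/991232 = 0.00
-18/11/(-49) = 18/539 = 0.03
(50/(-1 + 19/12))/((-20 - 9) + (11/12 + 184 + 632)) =1440/13237 = 0.11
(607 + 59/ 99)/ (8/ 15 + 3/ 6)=601520/1023 = 588.00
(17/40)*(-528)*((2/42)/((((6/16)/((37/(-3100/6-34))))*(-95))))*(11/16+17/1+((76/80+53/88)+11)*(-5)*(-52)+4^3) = -370335701/5492900 = -67.42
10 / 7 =1.43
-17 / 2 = -8.50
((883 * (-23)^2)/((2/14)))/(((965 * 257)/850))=555857330/49601 = 11206.58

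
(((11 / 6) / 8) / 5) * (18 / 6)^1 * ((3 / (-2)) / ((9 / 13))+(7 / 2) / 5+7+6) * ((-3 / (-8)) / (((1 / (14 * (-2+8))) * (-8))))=-39963/6400 = -6.24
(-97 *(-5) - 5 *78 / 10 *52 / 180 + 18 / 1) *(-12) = -29504/5 = -5900.80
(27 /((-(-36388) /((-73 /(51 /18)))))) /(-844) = 5913/261047512 = 0.00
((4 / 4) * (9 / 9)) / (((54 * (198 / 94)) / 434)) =10199/2673 = 3.82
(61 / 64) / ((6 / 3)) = 0.48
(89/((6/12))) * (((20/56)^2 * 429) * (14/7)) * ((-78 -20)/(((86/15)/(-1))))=332973.84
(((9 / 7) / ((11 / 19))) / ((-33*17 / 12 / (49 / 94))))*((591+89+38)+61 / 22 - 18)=-18506817/1063469 = -17.40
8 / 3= 2.67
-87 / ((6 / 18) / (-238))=62118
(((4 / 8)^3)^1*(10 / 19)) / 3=5/228 = 0.02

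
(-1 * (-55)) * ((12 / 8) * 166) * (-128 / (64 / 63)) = -1725570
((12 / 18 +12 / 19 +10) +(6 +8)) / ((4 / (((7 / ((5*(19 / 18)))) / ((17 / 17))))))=15141/1805 = 8.39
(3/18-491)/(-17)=2945/102 = 28.87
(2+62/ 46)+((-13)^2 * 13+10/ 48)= 1214707/552 = 2200.56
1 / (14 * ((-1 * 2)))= -1/28 = -0.04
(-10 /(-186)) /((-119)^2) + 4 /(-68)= -77464/1316973 = -0.06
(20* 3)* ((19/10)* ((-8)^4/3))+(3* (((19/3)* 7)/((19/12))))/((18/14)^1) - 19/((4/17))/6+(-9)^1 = 1245527/8 = 155690.88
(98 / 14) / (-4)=-7/4 = -1.75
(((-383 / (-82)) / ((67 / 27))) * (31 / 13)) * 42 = 6731991/35711 = 188.51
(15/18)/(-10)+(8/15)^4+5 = 1012009/202500 = 5.00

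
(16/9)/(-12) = -0.15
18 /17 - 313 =-311.94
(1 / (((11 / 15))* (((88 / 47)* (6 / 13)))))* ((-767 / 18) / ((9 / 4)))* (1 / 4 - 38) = 353820935/313632 = 1128.14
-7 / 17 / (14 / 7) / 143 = -7/4862 = 0.00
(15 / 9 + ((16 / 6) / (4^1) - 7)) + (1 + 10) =19/3 = 6.33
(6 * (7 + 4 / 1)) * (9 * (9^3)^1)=433026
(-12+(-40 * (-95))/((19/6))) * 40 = 47520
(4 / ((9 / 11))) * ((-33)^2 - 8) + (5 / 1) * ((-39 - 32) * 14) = 2834/9 = 314.89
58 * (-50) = -2900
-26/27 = -0.96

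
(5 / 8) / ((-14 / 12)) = -15/28 = -0.54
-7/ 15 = -0.47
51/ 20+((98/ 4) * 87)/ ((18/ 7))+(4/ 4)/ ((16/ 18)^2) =799423/960 = 832.73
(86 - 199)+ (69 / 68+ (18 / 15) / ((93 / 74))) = -111.03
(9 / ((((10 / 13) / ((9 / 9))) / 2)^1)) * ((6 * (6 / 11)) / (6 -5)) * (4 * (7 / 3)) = 39312/55 = 714.76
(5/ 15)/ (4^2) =1/48 = 0.02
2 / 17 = 0.12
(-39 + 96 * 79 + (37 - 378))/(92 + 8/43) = 77443/991 = 78.15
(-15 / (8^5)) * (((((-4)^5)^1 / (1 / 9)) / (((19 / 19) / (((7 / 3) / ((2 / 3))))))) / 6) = 315/128 = 2.46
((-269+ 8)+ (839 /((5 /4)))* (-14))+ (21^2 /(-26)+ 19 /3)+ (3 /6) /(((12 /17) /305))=-4915241/520 = -9452.39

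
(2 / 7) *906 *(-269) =-487428/7 = -69632.57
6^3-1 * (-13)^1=229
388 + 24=412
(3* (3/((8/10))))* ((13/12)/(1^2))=195/16 = 12.19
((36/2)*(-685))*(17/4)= -104805/2 = -52402.50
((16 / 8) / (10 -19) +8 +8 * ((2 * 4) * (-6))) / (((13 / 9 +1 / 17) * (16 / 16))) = -28781/115 = -250.27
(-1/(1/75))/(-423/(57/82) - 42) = 95/824 = 0.12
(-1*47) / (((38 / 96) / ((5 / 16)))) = -705/19 = -37.11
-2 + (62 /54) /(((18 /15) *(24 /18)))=-277/216 = -1.28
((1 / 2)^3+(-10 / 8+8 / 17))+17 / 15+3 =7097/2040 = 3.48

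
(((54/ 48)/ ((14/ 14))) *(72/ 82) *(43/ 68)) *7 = 24381/5576 = 4.37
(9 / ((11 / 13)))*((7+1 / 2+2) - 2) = 1755/22 = 79.77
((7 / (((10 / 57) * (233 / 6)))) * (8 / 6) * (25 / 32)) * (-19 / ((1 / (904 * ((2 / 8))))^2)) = -484008945/466 = -1038645.80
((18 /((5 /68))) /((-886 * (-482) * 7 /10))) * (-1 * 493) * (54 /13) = -16292664/9715433 = -1.68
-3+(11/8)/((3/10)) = 1.58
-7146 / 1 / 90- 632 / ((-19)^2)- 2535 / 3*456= -695649077/1805 = -385401.15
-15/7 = -2.14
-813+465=-348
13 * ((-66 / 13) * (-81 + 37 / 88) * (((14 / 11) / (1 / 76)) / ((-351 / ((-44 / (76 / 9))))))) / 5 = 99274/65 = 1527.29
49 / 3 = 16.33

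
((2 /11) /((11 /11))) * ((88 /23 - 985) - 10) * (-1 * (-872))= -39757968/253 = -157146.12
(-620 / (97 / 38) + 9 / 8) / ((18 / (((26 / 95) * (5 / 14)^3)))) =-8710325/52016832 = -0.17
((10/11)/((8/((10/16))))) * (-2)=-25/176 = -0.14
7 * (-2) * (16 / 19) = -224/19 = -11.79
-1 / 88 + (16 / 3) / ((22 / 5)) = 317/264 = 1.20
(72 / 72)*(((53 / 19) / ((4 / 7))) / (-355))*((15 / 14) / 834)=-53/3000176 = 0.00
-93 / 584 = -0.16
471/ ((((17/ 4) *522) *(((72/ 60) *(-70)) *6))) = -157/372708 = 0.00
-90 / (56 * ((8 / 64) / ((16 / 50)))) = -4.11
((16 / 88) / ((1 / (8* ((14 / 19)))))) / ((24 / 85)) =3.80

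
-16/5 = -3.20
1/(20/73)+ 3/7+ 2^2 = 1131/140 = 8.08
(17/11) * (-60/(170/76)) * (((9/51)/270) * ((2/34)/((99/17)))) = -76/277695 = 0.00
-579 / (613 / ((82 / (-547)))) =47478/335311 = 0.14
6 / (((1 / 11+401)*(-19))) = -33/41914 = 0.00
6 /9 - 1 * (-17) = 53/3 = 17.67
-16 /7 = -2.29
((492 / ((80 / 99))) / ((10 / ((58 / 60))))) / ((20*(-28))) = -117711/1120000 = -0.11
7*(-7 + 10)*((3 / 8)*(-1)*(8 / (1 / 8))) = -504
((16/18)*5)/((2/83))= 1660/9 = 184.44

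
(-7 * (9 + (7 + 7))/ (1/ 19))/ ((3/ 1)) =-3059/3 = -1019.67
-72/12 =-6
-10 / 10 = -1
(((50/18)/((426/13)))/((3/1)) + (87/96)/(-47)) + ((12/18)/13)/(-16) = 648677/112443552 = 0.01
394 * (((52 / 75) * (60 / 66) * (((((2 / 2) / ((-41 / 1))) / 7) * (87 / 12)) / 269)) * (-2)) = 594152/12738495 = 0.05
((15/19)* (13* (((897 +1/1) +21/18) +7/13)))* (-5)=-46169.08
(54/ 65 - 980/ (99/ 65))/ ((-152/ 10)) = 2067577/48906 = 42.28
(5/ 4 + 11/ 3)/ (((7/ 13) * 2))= 767/168 = 4.57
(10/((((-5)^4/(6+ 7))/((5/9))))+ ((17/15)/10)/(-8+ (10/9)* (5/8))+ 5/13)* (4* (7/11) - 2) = 149134/564135 = 0.26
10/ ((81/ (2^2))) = 40/81 = 0.49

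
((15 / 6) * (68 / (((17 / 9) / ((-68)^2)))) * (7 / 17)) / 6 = 28560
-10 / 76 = -5/38 = -0.13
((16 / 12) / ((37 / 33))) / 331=44/12247 = 0.00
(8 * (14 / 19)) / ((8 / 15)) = 210/19 = 11.05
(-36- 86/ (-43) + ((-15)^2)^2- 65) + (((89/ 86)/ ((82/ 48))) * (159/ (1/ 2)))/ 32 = 356351805/7052 = 50532.02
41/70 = 0.59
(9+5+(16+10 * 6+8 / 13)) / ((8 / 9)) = 5301/52 = 101.94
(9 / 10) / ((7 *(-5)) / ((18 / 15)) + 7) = -27/665 = -0.04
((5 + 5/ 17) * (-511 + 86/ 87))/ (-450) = 44371/7395 = 6.00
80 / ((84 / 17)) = 340/21 = 16.19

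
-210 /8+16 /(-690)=-36257/1380 = -26.27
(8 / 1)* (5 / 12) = 10/3 = 3.33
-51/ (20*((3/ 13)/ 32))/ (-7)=1768/35 = 50.51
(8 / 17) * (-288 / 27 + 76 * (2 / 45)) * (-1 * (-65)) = -34112/153 = -222.95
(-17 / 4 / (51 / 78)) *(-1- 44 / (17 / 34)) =1157/2 = 578.50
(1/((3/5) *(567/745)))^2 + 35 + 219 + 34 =847175113/2893401 = 292.80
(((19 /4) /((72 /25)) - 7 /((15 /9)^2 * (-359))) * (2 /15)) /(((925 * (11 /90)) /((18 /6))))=4281269/730565000 = 0.01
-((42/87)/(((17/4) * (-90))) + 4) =-88712/22185 = -4.00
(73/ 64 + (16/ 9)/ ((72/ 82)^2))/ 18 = 160801/839808 = 0.19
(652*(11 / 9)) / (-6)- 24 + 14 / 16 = -33683/216 = -155.94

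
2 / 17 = 0.12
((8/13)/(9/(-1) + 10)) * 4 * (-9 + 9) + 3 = 3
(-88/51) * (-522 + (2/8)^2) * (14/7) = 91861/51 = 1801.20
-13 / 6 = -2.17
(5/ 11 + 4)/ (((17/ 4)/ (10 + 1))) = 196/17 = 11.53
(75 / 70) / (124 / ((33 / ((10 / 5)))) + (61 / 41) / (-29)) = 588555/4100026 = 0.14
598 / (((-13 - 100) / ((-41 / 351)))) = 1886/3051 = 0.62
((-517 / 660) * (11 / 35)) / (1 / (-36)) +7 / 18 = 9.25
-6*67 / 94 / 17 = -201/799 = -0.25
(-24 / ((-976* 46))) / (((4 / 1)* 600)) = 1/4489600 = 0.00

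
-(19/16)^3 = -1.67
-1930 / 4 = -965/2 = -482.50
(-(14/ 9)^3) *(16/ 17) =-43904/12393 = -3.54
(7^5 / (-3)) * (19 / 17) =-319333/51 = -6261.43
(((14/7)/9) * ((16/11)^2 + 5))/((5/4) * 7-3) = 2296/8349 = 0.28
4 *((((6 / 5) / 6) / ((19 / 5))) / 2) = 2/19 = 0.11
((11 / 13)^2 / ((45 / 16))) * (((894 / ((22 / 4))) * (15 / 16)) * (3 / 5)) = 19668/845 = 23.28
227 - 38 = 189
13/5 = 2.60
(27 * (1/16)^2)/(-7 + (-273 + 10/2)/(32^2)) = -27/1859 = -0.01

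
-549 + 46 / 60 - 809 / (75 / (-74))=12499/50 = 249.98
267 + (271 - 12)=526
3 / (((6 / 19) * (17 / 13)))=247/34 = 7.26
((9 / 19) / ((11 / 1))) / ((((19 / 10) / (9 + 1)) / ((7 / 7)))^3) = 9000000/1433531 = 6.28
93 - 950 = -857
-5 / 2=-2.50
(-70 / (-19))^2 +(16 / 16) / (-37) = 180939/13357 = 13.55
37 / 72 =0.51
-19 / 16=-1.19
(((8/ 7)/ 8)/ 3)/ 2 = 1/42 = 0.02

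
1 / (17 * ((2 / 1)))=1/34 = 0.03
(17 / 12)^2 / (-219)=-289/31536 = -0.01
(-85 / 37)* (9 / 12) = -1.72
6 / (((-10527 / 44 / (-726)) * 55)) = 48/145 = 0.33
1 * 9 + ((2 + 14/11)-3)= 102/11 = 9.27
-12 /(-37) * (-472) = -5664/37 = -153.08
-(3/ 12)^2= -1/16 = -0.06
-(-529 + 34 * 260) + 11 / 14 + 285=-112353/14 = -8025.21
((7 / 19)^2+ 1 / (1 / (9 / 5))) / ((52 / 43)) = 75121/46930 = 1.60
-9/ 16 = -0.56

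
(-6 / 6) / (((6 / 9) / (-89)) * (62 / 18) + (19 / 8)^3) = -1230336/16450433 = -0.07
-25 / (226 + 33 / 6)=-50/463 = -0.11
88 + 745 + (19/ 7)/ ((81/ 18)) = 52517/63 = 833.60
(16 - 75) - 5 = -64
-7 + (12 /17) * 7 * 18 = 1393/17 = 81.94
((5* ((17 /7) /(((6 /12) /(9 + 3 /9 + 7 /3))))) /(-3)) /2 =-47.22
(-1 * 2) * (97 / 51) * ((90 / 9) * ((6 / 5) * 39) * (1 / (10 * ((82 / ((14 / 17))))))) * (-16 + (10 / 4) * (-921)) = 245584794/59245 = 4145.24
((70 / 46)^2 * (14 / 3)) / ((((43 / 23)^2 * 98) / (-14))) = -2450/5547 = -0.44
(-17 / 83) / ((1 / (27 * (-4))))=1836/83 = 22.12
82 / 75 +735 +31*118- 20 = 328057/75 = 4374.09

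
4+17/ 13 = 69/13 = 5.31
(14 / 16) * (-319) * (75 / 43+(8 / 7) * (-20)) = 2027245/344 = 5893.15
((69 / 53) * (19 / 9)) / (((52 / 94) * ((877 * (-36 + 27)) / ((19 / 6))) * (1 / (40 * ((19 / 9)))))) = -74145790/440500437 = -0.17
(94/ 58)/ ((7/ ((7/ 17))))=47/493 = 0.10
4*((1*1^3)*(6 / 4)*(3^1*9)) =162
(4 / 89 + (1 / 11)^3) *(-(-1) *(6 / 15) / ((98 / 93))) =503409/29022455 = 0.02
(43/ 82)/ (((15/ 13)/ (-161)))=-89999/1230 = -73.17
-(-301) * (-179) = -53879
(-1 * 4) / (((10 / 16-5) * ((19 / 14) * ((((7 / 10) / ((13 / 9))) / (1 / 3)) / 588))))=46592/171 = 272.47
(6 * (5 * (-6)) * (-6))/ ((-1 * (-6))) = 180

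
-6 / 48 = -1/8 = -0.12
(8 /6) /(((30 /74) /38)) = 5624/45 = 124.98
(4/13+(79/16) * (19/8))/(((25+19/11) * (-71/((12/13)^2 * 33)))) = -21807225/122293808 = -0.18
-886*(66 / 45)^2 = -428824/225 = -1905.88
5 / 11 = 0.45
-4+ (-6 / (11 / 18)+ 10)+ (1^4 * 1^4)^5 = -31/11 = -2.82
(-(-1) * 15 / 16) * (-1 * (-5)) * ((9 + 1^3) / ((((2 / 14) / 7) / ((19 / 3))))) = 116375/8 = 14546.88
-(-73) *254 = 18542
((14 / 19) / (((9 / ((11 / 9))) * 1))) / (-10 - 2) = -77/9234 = -0.01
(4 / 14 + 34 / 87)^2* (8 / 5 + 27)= 24273392/1854405 = 13.09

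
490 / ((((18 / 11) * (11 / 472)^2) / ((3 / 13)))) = 54582080/429 = 127230.96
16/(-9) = -16/9 = -1.78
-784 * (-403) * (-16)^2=80883712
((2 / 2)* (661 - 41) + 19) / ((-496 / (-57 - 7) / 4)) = 10224/31 = 329.81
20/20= 1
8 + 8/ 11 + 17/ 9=1051/99 = 10.62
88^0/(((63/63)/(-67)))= -67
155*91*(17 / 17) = 14105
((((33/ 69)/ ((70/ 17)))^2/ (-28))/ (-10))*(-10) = -34969/72578800 = 0.00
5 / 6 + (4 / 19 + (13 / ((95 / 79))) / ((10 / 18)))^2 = 524878019/1353750 = 387.72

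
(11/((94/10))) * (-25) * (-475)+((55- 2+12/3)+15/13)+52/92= 196109554/14053 = 13955.00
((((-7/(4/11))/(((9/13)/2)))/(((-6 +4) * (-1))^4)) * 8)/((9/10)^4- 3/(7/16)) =17517500/3906657 = 4.48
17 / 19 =0.89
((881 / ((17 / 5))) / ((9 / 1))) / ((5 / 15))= 4405/51 = 86.37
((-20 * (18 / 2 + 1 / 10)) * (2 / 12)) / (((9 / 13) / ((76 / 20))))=-22477/135 = -166.50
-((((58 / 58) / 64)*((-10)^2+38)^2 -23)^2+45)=-19309969/256 = -75429.57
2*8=16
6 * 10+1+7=68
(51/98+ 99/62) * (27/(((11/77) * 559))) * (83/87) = 2402352/3517787 = 0.68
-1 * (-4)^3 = 64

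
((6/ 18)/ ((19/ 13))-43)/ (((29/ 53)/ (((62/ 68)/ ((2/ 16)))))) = -570.18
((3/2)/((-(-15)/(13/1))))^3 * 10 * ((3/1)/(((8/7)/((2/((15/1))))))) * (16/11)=15379/1375 = 11.18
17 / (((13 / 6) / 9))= 918/13 = 70.62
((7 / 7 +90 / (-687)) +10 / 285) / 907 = 11801/11839071 = 0.00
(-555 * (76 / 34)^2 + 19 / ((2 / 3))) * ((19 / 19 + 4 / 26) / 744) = -7931835/1863472 = -4.26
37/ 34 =1.09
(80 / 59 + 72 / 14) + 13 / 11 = 34893/4543 = 7.68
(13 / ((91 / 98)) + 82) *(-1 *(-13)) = 1248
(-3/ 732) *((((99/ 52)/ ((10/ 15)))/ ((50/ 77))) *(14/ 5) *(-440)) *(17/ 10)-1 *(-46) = 66413521/793000 = 83.75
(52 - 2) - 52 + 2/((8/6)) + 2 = 3/2 = 1.50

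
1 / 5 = 0.20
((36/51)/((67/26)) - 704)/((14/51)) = -1202316/469 = -2563.57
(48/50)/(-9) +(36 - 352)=-23708/75 = -316.11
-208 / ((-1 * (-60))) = -52/15 = -3.47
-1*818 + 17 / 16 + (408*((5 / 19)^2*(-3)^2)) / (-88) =-52088541/63536 = -819.83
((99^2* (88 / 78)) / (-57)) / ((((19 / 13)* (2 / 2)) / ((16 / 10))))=-383328/1805 = -212.37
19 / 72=0.26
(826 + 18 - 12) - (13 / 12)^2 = 119639/144 = 830.83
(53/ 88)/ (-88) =-53/7744 = -0.01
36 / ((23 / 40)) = 1440/23 = 62.61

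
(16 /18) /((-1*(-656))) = 1/738 = 0.00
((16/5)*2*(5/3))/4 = 8/3 = 2.67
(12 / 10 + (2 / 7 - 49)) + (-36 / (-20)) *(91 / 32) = -47483/1120 = -42.40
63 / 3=21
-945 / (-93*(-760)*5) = -63/23560 = 0.00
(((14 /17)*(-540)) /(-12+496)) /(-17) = 0.05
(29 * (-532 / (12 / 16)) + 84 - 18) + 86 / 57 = -389560/19 = -20503.16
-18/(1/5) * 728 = -65520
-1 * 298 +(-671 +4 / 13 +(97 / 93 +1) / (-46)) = -26937662/27807 = -968.74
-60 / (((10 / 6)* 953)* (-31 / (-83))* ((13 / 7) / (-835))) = 17464860/384059 = 45.47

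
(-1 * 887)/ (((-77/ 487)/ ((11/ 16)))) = 431969/112 = 3856.87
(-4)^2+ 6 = 22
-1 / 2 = -0.50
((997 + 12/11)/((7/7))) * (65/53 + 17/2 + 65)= 86964659/1166 = 74583.76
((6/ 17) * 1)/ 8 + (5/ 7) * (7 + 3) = 3421/476 = 7.19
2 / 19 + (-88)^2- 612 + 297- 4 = 141077/19 = 7425.11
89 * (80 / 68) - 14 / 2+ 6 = 103.71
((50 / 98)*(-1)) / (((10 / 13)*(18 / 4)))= -65/441 = -0.15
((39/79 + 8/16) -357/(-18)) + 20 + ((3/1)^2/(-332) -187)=-11503609/78684 = -146.20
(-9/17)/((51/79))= -237/289 = -0.82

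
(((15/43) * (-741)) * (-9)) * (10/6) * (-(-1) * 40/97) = 6669000/4171 = 1598.90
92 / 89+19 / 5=2151/445 = 4.83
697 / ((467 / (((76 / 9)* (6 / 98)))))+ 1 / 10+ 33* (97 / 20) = 220942187/1372980 = 160.92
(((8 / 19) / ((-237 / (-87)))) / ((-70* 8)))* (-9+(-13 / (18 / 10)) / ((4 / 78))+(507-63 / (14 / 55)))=-1363/45030 = -0.03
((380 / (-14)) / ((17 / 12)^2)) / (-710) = 2736/143633 = 0.02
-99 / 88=-9/8 = -1.12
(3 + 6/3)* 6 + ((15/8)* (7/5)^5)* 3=301263/5000 = 60.25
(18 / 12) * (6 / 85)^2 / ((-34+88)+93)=18/354025 = 0.00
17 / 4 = 4.25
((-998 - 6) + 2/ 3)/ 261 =-3010/783 = -3.84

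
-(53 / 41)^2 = -2809/1681 = -1.67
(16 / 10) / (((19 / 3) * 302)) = 12/14345 = 0.00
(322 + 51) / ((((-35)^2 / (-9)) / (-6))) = 16.44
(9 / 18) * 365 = 365/2 = 182.50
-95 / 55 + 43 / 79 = -1028/869 = -1.18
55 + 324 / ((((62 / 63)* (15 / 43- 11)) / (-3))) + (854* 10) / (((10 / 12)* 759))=161.23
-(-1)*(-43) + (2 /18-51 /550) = -212759/4950 = -42.98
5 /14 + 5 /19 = 165/266 = 0.62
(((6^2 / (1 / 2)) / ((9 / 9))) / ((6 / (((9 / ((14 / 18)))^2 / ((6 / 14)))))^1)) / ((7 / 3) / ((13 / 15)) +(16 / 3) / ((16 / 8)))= 1023516/1463 = 699.60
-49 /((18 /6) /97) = -4753/3 = -1584.33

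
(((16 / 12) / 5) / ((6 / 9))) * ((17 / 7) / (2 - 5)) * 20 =-136/21 = -6.48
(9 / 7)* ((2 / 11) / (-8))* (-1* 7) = 9/44 = 0.20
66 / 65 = 1.02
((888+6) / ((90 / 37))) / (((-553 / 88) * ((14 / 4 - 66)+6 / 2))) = 970288/987105 = 0.98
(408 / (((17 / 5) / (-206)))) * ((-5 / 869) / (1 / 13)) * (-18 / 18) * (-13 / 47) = 20888400/40843 = 511.43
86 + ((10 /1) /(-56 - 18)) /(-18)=57281/666 = 86.01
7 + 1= 8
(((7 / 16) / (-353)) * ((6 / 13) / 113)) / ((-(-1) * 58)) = -21/240610448 = 0.00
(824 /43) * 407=335368/43 = 7799.26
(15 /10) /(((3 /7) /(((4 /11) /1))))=1.27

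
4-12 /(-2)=10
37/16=2.31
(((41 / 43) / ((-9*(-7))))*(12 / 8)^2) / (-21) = -41/25284 = 0.00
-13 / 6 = -2.17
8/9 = 0.89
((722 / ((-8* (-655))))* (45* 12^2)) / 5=116964/655 = 178.57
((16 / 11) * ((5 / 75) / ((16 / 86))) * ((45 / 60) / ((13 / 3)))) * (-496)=-31992/715 = -44.74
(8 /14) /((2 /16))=32/7 = 4.57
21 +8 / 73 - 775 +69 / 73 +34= -52483/73 = -718.95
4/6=2/3 = 0.67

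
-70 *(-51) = 3570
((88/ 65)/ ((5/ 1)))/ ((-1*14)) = -44/2275 = -0.02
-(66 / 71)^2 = -4356/5041 = -0.86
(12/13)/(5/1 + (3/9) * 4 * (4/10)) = 0.17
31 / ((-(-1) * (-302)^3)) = -31/27543608 = 0.00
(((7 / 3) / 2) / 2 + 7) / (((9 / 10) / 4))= 910/27 = 33.70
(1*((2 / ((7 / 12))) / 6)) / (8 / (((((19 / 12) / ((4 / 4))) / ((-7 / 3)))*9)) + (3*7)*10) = 342/124901 = 0.00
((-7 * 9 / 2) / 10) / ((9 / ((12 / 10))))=-21/50 = -0.42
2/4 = 1/2 = 0.50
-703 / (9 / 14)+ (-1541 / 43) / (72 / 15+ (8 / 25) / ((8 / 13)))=-56633123/51471 = -1100.29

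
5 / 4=1.25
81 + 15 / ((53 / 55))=5118/53 = 96.57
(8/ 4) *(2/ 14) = 0.29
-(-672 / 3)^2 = -50176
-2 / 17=-0.12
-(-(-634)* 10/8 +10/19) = -30135/38 = -793.03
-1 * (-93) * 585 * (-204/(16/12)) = -8323965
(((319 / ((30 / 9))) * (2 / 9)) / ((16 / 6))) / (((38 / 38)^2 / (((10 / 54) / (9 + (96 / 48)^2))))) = 0.11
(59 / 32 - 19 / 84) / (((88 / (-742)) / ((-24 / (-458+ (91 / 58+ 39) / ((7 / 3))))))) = -11695033/15742232 = -0.74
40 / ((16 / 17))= 85/2 = 42.50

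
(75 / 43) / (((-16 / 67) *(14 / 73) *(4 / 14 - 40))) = 366825/382528 = 0.96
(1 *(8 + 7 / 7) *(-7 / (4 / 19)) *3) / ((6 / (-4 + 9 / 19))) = 4221/8 = 527.62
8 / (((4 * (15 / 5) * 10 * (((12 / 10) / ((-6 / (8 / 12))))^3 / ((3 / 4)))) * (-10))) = 135/64 = 2.11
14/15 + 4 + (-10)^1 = -76/15 = -5.07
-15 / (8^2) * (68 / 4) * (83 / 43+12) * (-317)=48420165/2752 = 17594.54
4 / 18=0.22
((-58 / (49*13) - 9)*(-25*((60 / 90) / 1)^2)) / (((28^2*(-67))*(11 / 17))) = -2461175/828143316 = 0.00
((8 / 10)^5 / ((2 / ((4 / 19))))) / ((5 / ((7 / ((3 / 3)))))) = 14336/296875 = 0.05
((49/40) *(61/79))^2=8934121/9985600 = 0.89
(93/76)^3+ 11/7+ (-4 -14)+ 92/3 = 148145321/9218496 = 16.07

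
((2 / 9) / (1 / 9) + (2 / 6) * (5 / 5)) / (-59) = -0.04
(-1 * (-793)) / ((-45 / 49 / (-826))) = 32095882/45 = 713241.82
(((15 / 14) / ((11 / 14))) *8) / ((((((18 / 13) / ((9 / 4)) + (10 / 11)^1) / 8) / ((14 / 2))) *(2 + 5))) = 6240/109 = 57.25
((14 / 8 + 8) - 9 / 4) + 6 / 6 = 17/2 = 8.50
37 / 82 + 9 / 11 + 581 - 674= -82741/902 = -91.73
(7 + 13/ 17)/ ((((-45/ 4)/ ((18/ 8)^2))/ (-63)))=220.13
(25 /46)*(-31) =-775/46 = -16.85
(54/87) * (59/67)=1062/1943 = 0.55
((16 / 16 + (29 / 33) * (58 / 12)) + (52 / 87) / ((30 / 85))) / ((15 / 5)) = 13285/5742 = 2.31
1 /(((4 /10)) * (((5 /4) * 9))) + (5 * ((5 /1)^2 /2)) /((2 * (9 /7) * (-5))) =-167/36 = -4.64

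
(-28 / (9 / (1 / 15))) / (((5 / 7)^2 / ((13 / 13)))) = -1372/3375 = -0.41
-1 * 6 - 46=-52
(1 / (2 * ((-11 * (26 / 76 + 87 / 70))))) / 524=-665/12150512 = 0.00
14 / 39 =0.36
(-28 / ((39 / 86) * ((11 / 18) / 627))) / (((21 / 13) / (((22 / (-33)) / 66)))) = 13072/33 = 396.12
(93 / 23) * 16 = 1488/23 = 64.70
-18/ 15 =-6/5 = -1.20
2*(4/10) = 4/5 = 0.80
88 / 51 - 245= -12407/51 = -243.27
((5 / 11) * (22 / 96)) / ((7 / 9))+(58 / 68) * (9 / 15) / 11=18897/104720 = 0.18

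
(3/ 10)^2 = 9/100 = 0.09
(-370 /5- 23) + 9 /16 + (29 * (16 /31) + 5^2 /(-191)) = -7730519/94736 = -81.60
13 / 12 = 1.08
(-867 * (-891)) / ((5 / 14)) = 10814958/5 = 2162991.60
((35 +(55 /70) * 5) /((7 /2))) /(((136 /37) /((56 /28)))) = 20165/3332 = 6.05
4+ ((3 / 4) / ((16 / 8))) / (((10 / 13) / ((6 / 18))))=333/80 = 4.16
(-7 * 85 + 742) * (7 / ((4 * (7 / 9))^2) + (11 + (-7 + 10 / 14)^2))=7531.31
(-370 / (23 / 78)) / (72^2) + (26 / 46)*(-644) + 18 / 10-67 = -429.44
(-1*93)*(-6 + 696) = -64170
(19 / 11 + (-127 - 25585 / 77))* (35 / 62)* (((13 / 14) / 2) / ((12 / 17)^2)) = -94544905/392832 = -240.68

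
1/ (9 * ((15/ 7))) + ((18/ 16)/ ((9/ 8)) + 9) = 1357/135 = 10.05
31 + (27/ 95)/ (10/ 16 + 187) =4420661/142595 = 31.00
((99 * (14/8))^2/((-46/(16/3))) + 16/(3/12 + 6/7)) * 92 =-9883930/31 = -318836.45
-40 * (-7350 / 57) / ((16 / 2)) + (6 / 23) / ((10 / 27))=1410289/2185 = 645.44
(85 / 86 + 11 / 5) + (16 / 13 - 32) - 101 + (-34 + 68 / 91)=-6332549/39130 = -161.83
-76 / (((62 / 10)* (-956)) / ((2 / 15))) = 38/22227 = 0.00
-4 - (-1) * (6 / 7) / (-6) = -29/7 = -4.14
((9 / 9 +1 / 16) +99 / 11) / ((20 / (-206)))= -16583/160 = -103.64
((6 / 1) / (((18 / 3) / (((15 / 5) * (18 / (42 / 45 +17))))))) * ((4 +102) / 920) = 4293/12374 = 0.35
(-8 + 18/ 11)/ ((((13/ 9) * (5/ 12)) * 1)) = -1512/143 = -10.57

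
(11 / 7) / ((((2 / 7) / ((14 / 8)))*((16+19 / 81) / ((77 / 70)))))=68607/105200 = 0.65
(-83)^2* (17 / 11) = 117113/11 = 10646.64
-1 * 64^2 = -4096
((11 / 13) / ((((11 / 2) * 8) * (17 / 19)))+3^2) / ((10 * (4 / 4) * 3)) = 1595/5304 = 0.30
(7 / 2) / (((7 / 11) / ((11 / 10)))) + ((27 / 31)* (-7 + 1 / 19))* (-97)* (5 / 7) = 35069683/82460 = 425.29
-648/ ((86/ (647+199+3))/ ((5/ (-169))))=1375380/7267 = 189.26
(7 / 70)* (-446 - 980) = -713/5 = -142.60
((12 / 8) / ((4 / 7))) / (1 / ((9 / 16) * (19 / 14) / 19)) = 27/256 = 0.11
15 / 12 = 5/4 = 1.25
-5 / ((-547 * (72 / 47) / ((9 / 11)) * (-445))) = -47/4284104 = 0.00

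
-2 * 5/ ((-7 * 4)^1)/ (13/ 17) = 85/182 = 0.47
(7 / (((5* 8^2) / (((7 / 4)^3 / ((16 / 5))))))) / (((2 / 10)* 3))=12005/196608 = 0.06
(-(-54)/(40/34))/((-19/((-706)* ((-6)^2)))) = 5832972/95 = 61399.71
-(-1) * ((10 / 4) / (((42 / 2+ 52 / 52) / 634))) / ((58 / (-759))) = -109365/116 = -942.80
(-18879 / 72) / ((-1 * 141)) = 6293/3384 = 1.86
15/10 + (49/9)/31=935/558 = 1.68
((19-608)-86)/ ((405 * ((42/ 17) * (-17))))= 5/126 = 0.04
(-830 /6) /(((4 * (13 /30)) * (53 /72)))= -74700/689 = -108.42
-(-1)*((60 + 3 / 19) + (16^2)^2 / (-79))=-1154887/1501 = -769.41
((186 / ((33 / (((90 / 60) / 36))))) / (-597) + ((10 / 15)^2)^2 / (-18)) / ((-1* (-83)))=-72559/529799292 = 0.00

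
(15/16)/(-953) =-15/15248 = 0.00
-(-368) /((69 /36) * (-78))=-32/13 = -2.46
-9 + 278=269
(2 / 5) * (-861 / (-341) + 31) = 22864/1705 = 13.41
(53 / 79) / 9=53/711 = 0.07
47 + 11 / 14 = 669/14 = 47.79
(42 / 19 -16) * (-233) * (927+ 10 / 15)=169891018/57 = 2980544.18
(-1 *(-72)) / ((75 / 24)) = 576/25 = 23.04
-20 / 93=-0.22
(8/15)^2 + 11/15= 229/225 = 1.02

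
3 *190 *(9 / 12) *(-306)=-130815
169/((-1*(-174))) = 169/174 = 0.97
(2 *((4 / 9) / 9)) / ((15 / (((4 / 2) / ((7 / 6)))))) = 32/2835 = 0.01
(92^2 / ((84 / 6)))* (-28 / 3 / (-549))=16928/1647 = 10.28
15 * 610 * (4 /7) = 5228.57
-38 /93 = -0.41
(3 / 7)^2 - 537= -26304/49 = -536.82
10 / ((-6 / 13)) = -65/3 = -21.67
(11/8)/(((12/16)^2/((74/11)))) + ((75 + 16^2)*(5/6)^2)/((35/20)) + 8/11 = 102925/693 = 148.52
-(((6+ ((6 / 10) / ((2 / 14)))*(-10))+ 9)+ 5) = 22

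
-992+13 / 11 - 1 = -10910/11 = -991.82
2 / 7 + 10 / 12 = 1.12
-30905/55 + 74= -5367/11 = -487.91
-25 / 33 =-0.76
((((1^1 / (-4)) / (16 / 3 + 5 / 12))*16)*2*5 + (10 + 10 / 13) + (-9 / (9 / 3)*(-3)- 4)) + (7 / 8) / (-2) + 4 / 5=219471/23920 = 9.18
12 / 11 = 1.09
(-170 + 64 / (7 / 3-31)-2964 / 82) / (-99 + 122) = -9.06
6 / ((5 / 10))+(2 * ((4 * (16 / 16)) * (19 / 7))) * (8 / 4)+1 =395/7 = 56.43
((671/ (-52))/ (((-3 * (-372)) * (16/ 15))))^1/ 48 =-3355/14856192 = 0.00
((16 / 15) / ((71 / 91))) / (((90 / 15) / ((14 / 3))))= 10192/9585 = 1.06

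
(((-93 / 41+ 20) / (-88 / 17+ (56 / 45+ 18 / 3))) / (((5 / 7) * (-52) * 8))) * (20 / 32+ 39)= -35260227/30837248 = -1.14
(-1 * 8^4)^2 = 16777216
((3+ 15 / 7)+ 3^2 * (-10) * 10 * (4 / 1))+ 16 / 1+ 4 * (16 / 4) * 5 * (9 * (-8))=-65372/7 = -9338.86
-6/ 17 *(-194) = 1164/17 = 68.47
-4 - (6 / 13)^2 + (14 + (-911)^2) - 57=140248670/169 = 829873.79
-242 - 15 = -257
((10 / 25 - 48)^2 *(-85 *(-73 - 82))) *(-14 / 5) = -417919432/5 = -83583886.40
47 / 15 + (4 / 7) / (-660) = 1206/385 = 3.13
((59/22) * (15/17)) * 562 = 248685/187 = 1329.87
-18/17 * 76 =-1368/17 = -80.47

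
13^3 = 2197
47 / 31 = 1.52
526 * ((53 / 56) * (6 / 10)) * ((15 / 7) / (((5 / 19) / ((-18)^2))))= 193069089/245 = 788037.10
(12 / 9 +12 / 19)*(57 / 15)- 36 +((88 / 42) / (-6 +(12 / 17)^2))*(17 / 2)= -530407/16695 = -31.77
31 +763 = 794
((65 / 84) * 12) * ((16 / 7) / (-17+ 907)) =104/4361 = 0.02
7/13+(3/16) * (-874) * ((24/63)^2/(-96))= 18029/22932 = 0.79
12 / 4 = 3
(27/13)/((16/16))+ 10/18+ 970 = 972.63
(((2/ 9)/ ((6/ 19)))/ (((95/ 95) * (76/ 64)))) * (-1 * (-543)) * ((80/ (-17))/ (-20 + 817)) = -1.90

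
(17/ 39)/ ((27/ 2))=34/1053 = 0.03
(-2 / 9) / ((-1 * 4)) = 1/18 = 0.06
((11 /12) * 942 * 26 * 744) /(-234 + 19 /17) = -283960248/3959 = -71725.25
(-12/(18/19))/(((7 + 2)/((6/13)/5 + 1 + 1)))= -5168/1755 = -2.94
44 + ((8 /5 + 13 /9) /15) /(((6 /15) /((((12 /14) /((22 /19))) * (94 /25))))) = 3933841/86625 = 45.41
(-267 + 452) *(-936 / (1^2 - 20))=173160/19 = 9113.68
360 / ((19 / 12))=4320/19 = 227.37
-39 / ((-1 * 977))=39/977 = 0.04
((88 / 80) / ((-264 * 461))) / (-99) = 1/10953360 = 0.00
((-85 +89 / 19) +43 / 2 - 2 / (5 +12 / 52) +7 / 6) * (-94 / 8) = 5285855/7752 = 681.87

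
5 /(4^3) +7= 453/64 = 7.08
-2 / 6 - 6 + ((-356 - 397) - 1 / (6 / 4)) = -760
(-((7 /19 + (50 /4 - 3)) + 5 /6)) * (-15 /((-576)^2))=1525/3151872 = 0.00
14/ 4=7/2 = 3.50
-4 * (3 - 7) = 16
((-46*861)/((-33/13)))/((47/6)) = 1029756/517 = 1991.79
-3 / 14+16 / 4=53/14 = 3.79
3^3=27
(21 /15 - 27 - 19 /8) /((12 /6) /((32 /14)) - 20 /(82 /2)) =-72.25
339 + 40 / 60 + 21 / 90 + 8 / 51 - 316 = 12269/510 = 24.06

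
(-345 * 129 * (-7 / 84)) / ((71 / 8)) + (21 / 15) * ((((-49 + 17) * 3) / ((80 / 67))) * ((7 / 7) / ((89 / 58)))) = 54427698/157975 = 344.53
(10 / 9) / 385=2/693 = 0.00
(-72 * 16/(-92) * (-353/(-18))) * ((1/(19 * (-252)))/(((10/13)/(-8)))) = 73424/137655 = 0.53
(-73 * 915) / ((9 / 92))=-2048380/3 = -682793.33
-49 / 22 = -2.23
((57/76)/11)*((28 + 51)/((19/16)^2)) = 15168/3971 = 3.82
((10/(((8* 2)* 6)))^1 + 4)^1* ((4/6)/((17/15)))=985/408 = 2.41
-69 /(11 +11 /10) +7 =157/121 = 1.30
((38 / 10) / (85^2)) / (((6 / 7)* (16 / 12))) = 133/289000 = 0.00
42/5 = 8.40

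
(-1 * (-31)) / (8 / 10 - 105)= -155/521 = -0.30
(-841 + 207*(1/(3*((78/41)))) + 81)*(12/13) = -112902/169 = -668.06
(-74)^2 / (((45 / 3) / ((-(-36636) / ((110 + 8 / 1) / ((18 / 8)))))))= 255023.82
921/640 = 1.44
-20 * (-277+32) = 4900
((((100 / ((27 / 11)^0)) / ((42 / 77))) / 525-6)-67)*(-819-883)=7790054/63 = 123651.65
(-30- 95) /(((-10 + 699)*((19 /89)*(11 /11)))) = -11125/13091 = -0.85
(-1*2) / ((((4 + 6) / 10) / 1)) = -2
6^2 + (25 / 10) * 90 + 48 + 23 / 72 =22271/72 = 309.32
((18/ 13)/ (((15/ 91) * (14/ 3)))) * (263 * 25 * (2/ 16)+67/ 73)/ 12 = 123.42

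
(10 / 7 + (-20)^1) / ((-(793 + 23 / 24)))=624/26677 = 0.02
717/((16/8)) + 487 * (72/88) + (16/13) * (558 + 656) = 643817/286 = 2251.11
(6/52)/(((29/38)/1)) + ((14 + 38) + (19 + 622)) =261318/377 = 693.15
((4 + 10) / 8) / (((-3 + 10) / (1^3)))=0.25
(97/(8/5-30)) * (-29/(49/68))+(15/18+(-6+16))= 3095395/20874 = 148.29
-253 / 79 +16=1011/79 = 12.80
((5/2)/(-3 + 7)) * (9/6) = 15/16 = 0.94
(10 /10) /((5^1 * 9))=1/45 = 0.02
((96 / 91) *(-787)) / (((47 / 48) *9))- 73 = -715165/4277 = -167.21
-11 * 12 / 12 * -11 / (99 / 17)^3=4913/8019 = 0.61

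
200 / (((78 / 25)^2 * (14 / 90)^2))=7031250/8281 = 849.08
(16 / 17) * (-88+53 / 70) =-82.11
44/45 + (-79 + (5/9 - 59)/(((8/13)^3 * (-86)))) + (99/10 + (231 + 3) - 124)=44378207/990720 = 44.79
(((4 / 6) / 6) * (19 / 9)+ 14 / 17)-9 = -10936/1377 = -7.94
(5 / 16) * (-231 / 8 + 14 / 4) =-7.93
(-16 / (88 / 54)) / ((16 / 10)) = -135/22 = -6.14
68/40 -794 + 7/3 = -23699/30 = -789.97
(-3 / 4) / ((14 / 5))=-15/56 = -0.27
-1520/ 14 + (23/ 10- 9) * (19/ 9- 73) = 115411/315 = 366.38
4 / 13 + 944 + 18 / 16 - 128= 85013/104 = 817.43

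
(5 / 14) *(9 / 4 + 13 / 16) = 35/32 = 1.09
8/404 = 2/101 = 0.02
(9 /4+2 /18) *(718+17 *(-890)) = -102085/3 = -34028.33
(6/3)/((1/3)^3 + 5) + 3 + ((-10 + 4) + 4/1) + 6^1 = 503/68 = 7.40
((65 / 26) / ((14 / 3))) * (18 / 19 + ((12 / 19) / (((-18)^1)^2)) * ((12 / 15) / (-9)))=10933/21546 = 0.51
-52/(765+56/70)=-260/3829 = -0.07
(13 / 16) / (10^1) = 13/160 = 0.08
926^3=794022776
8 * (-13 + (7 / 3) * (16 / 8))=-200/3 = -66.67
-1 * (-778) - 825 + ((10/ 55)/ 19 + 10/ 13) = -125583/2717 = -46.22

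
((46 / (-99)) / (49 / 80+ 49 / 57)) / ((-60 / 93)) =108376/221529 = 0.49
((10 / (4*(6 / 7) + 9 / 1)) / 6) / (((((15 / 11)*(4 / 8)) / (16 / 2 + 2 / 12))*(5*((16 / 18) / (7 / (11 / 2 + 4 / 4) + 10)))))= 4.00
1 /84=0.01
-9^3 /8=-729/8 = -91.12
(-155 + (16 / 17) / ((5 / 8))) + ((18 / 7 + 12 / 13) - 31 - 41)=-1717167/7735 = -222.00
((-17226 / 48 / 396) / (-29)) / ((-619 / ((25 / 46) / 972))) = -25/885655296 = 0.00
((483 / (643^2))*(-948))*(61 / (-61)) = 1.11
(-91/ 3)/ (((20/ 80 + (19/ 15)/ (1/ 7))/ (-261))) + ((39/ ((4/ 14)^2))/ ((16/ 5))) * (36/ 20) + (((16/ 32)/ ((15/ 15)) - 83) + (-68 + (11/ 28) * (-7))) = 983.89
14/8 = 7/4 = 1.75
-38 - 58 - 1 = -97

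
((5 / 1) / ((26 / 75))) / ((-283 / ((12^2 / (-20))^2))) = -9720/3679 = -2.64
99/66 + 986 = 1975/2 = 987.50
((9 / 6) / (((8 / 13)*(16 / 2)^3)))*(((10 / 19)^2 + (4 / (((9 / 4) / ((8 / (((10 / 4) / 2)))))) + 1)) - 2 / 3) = 2531711/44359680 = 0.06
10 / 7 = 1.43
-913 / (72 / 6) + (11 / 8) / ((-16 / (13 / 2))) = -58861/768 = -76.64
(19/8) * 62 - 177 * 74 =-51803/4 = -12950.75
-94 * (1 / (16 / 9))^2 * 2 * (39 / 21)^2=-643383/3136 = -205.16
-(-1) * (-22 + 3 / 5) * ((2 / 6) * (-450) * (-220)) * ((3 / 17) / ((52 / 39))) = -1588950/17 = -93467.65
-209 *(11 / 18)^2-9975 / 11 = -3510079/3564 = -984.87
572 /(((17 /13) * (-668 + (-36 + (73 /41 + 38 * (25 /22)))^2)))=-378122459/508019942 = -0.74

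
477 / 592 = 0.81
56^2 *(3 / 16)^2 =441/4 = 110.25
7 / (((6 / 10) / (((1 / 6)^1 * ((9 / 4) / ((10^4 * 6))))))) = 7/96000 = 0.00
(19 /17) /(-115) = -0.01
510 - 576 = -66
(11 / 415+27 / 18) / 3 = 1267/2490 = 0.51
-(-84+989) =-905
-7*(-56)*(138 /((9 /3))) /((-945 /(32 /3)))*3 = -82432/135 = -610.61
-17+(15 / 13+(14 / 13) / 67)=-13788/871 = -15.83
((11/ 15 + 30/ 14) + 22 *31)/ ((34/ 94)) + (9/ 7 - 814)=1929169/1785 = 1080.77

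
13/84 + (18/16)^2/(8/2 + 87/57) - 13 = -84781/6720 = -12.62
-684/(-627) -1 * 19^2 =-3959/11 = -359.91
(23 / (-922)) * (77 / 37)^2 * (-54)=3681909/631109 = 5.83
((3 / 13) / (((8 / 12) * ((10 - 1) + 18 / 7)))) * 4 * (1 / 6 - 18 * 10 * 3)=-22673/351 = -64.60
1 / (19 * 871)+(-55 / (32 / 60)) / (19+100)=-13651973/15754648 = -0.87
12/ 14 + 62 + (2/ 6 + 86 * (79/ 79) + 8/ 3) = 1063/7 = 151.86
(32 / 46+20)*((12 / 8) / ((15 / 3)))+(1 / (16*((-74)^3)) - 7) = -590006259/745612160 = -0.79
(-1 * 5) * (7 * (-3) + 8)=65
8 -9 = -1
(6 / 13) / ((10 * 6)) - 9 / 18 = -32/65 = -0.49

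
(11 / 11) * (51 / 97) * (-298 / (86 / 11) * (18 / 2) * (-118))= 88771518/4171 = 21283.03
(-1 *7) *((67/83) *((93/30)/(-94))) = 14539/78020 = 0.19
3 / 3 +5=6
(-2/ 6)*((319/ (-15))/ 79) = 319/3555 = 0.09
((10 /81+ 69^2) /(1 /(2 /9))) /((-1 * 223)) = -771302/162567 = -4.74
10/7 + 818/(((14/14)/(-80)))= -458070/7 = -65438.57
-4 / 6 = -2/3 = -0.67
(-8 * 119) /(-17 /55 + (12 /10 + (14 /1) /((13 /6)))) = -97240/751 = -129.48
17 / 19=0.89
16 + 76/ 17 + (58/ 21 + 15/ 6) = 25.73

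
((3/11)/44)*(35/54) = 35/8712 = 0.00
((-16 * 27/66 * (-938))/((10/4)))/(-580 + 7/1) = -45024/10505 = -4.29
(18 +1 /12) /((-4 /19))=-4123/48 = -85.90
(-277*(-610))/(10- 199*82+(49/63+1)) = -10.36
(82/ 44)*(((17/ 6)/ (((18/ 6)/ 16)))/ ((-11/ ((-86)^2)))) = -18934.85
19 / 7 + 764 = 766.71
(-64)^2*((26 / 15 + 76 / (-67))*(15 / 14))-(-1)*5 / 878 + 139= 162817533/58826 = 2767.78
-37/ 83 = -0.45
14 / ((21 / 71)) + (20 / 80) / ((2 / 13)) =1175/24 = 48.96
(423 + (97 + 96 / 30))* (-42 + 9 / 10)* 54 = -29029752/25 = -1161190.08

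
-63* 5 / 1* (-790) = 248850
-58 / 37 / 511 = -58/18907 = 0.00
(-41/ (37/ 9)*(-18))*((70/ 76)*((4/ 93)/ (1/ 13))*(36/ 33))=24176880/239723 = 100.85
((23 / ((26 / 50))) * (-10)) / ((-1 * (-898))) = -2875/5837 = -0.49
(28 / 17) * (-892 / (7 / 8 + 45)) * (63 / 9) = -224.18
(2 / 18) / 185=1/1665 = 0.00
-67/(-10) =67/10 = 6.70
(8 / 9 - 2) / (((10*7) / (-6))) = 2/21 = 0.10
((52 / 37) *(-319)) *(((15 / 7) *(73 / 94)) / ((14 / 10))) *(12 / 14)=-272457900/596477 = -456.78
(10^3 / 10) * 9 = 900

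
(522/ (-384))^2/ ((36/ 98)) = 41209/8192 = 5.03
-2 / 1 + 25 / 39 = -53/39 = -1.36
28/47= 0.60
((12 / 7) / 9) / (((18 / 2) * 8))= 1/378 = 0.00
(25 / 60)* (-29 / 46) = -145/552 = -0.26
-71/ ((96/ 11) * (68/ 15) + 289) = -3905/18071 = -0.22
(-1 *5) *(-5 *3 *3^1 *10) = 2250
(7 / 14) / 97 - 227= -44037/194 = -226.99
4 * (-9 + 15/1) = 24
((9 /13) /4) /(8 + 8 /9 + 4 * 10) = 81/22880 = 0.00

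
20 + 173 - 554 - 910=-1271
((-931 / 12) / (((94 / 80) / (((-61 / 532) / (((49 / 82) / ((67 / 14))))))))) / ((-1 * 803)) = -0.08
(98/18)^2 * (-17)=-40817/81 = -503.91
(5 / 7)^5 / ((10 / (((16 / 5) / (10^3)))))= 1/16807 = 0.00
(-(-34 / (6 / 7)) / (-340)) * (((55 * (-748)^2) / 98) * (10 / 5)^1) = -1538636/21 = -73268.38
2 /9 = 0.22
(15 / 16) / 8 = 15/128 = 0.12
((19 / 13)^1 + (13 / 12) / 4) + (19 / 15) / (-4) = 4417/3120 = 1.42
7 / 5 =1.40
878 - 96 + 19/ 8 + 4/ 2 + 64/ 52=81911/104 = 787.61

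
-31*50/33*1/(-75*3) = 62/297 = 0.21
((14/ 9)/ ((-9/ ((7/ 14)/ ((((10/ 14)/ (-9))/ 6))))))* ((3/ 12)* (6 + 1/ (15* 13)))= 57379/5850 = 9.81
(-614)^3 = -231475544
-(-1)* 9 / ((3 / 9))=27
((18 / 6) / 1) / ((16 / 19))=57/16 = 3.56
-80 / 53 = -1.51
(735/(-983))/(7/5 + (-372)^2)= -3675/680164241 = 0.00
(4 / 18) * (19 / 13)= 38/117 = 0.32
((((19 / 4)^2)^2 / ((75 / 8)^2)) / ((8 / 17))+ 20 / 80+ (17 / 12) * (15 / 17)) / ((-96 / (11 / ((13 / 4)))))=-2103079/4320000 = -0.49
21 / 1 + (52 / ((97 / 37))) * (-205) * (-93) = 36683097/97 = 378176.26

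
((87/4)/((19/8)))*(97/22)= 8439/209 = 40.38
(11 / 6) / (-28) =-11/168 = -0.07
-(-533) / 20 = 533/20 = 26.65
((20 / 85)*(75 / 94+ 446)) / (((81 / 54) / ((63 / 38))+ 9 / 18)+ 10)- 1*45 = -13694529/382721 = -35.78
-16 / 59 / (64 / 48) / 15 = -4/295 = -0.01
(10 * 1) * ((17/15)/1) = 34/3 = 11.33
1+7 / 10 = 17/10 = 1.70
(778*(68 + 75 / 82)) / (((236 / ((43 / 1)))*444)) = 94524277/4296144 = 22.00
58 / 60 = 29/30 = 0.97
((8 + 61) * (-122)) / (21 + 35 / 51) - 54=-244521/553 = -442.17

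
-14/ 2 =-7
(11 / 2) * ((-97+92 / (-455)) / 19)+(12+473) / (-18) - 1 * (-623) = 44186866/77805 = 567.92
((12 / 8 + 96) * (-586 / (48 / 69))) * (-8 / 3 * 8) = 1752140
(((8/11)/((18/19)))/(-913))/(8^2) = -19/1446192 = 0.00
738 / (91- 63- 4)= 123/4 = 30.75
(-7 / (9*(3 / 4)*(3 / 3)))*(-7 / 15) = 196/405 = 0.48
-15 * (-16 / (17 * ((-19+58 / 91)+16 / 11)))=-48048/57545 = -0.83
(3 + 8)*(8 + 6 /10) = 94.60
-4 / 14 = -2/7 = -0.29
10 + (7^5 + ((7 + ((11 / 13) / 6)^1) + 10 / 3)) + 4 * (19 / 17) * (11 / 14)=156225221/9282 = 16830.99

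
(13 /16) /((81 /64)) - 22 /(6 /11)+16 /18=-3143/81 = -38.80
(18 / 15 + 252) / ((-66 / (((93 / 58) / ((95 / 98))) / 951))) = -320509/48033425 = -0.01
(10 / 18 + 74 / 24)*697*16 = 365228/9 = 40580.89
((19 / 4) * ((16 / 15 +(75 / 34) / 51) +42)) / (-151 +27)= -7101497/4300320 = -1.65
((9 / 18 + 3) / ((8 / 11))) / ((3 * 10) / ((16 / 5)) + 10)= 77/310 = 0.25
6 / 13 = 0.46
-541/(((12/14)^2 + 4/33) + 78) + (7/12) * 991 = 437019653/765060 = 571.22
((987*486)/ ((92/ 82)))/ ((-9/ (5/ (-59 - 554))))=5463045/14099 = 387.48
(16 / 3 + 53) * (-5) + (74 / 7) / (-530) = -1623236/5565 = -291.69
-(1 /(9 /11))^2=-121/81 = -1.49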